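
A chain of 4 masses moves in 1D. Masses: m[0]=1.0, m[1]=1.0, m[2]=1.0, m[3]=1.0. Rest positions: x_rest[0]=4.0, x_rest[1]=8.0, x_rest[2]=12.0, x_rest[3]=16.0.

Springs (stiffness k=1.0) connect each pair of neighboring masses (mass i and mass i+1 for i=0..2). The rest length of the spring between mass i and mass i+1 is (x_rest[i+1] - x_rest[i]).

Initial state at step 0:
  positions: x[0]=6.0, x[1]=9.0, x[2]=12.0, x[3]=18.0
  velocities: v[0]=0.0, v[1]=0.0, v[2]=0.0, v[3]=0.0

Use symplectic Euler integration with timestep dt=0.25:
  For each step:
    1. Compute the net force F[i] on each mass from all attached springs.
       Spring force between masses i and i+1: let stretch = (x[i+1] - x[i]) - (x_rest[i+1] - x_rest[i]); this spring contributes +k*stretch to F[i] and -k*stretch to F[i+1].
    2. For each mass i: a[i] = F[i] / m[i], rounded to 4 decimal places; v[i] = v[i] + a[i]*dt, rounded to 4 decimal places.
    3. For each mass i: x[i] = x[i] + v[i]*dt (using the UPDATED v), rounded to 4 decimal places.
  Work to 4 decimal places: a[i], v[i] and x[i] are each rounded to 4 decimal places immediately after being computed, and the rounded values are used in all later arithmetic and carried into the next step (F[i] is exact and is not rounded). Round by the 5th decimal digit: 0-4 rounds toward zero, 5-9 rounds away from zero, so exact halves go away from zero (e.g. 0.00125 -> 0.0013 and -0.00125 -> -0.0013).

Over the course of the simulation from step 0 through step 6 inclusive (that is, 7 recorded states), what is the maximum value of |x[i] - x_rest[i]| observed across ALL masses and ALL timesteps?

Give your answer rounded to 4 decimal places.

Step 0: x=[6.0000 9.0000 12.0000 18.0000] v=[0.0000 0.0000 0.0000 0.0000]
Step 1: x=[5.9375 9.0000 12.1875 17.8750] v=[-0.2500 0.0000 0.7500 -0.5000]
Step 2: x=[5.8164 9.0078 12.5313 17.6445] v=[-0.4844 0.0313 1.3750 -0.9219]
Step 3: x=[5.6448 9.0364 12.9744 17.3445] v=[-0.6866 0.1143 1.7724 -1.2002]
Step 4: x=[5.4351 9.0991 13.4445 17.0213] v=[-0.8387 0.2509 1.8804 -1.2927]
Step 5: x=[5.2044 9.2044 13.8666 16.7246] v=[-0.9227 0.4213 1.6883 -1.1869]
Step 6: x=[4.9737 9.3511 14.1759 16.4993] v=[-0.9227 0.5869 1.2373 -0.9014]
Max displacement = 2.1759

Answer: 2.1759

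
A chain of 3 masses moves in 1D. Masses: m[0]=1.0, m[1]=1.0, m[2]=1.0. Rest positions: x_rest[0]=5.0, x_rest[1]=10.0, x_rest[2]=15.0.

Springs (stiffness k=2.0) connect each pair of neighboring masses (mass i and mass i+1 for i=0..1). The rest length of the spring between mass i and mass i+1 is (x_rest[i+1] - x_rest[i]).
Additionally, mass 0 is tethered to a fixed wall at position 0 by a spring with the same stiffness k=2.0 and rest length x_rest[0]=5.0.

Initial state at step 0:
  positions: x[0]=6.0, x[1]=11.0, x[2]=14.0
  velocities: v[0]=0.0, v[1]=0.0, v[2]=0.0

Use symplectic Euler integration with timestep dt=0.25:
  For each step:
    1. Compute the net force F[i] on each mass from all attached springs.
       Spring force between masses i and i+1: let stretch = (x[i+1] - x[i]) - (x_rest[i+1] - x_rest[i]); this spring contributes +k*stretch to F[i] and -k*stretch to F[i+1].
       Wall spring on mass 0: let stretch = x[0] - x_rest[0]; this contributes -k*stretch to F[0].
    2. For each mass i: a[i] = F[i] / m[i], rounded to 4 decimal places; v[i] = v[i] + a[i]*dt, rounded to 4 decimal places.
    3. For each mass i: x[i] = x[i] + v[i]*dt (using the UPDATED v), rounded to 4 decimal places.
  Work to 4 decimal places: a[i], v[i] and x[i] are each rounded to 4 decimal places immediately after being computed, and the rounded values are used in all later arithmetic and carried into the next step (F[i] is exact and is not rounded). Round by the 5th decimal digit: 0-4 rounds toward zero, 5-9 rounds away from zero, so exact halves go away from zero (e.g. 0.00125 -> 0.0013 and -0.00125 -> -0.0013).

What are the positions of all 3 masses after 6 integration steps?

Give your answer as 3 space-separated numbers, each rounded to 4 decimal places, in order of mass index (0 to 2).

Answer: 3.9606 9.3409 16.1200

Derivation:
Step 0: x=[6.0000 11.0000 14.0000] v=[0.0000 0.0000 0.0000]
Step 1: x=[5.8750 10.7500 14.2500] v=[-0.5000 -1.0000 1.0000]
Step 2: x=[5.6250 10.3281 14.6875] v=[-1.0000 -1.6875 1.7500]
Step 3: x=[5.2598 9.8633 15.2051] v=[-1.4610 -1.8594 2.0703]
Step 4: x=[4.8125 9.4907 15.6800] v=[-1.7892 -1.4903 1.8994]
Step 5: x=[4.3484 9.3070 16.0062] v=[-1.8564 -0.7348 1.3048]
Step 6: x=[3.9606 9.3409 16.1200] v=[-1.5513 0.1355 0.4552]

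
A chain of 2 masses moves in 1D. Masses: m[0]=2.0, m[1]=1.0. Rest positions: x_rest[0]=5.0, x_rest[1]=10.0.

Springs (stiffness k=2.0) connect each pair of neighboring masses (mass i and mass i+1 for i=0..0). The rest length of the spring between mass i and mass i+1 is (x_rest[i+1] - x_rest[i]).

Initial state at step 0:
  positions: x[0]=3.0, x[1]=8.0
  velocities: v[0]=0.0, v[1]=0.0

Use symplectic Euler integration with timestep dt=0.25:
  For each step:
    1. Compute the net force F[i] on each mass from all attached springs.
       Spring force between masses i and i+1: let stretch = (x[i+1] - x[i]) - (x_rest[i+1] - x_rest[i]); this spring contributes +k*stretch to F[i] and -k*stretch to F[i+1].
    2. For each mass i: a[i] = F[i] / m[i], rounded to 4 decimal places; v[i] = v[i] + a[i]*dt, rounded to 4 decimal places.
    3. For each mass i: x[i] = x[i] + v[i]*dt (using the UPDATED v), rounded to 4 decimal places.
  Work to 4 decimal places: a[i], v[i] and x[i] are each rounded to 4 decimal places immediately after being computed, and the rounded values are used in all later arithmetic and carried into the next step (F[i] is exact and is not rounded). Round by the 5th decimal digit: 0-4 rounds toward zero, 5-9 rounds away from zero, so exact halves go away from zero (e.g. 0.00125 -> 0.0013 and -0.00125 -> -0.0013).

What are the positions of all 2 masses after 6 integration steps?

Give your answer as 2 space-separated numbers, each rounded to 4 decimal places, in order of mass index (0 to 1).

Step 0: x=[3.0000 8.0000] v=[0.0000 0.0000]
Step 1: x=[3.0000 8.0000] v=[0.0000 0.0000]
Step 2: x=[3.0000 8.0000] v=[0.0000 0.0000]
Step 3: x=[3.0000 8.0000] v=[0.0000 0.0000]
Step 4: x=[3.0000 8.0000] v=[0.0000 0.0000]
Step 5: x=[3.0000 8.0000] v=[0.0000 0.0000]
Step 6: x=[3.0000 8.0000] v=[0.0000 0.0000]

Answer: 3.0000 8.0000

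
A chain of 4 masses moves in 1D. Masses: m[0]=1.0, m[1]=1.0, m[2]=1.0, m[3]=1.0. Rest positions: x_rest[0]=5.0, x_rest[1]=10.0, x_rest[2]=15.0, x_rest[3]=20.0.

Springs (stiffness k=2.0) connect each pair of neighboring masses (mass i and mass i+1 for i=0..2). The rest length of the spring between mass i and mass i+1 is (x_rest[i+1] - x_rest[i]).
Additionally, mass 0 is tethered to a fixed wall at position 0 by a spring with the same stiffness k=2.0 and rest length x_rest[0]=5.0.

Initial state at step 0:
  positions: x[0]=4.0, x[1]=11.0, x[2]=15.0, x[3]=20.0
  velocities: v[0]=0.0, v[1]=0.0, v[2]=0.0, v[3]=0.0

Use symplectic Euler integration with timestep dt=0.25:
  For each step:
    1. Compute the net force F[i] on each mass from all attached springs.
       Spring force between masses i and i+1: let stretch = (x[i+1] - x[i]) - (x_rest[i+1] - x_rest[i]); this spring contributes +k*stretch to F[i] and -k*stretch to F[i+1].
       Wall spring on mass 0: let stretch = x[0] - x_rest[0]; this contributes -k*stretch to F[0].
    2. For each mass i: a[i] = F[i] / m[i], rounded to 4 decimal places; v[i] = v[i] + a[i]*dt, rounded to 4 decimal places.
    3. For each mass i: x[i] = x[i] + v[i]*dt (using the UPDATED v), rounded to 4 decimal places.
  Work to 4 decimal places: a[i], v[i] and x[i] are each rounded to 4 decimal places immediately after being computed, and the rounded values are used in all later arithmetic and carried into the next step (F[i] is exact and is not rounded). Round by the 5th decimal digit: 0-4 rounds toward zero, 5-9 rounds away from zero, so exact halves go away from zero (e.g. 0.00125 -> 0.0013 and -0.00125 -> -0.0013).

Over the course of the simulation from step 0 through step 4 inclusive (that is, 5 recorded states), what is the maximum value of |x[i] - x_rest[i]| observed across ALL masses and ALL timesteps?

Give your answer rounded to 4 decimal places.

Step 0: x=[4.0000 11.0000 15.0000 20.0000] v=[0.0000 0.0000 0.0000 0.0000]
Step 1: x=[4.3750 10.6250 15.1250 20.0000] v=[1.5000 -1.5000 0.5000 0.0000]
Step 2: x=[4.9844 10.0313 15.2969 20.0156] v=[2.4375 -2.3750 0.6875 0.0625]
Step 3: x=[5.6016 9.4649 15.4004 20.0664] v=[2.4688 -2.2657 0.4141 0.2032]
Step 4: x=[6.0015 9.1575 15.3452 20.1590] v=[1.5997 -1.2296 -0.2207 0.3702]
Max displacement = 1.0015

Answer: 1.0015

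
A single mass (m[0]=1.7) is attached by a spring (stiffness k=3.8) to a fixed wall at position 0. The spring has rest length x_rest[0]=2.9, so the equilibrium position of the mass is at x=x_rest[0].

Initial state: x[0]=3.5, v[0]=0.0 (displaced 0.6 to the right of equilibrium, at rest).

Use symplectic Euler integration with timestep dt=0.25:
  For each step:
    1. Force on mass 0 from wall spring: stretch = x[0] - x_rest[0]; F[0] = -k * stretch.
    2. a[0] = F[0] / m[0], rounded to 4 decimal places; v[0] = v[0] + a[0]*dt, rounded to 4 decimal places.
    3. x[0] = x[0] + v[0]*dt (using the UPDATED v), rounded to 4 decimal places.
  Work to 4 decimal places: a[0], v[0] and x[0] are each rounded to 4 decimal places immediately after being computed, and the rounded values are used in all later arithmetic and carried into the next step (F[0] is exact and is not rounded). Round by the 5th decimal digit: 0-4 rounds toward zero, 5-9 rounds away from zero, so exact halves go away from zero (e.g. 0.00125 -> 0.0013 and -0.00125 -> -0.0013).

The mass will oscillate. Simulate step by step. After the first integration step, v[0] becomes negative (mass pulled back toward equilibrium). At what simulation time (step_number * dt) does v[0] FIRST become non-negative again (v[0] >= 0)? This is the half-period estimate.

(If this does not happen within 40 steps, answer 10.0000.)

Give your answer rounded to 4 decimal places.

Step 0: x=[3.5000] v=[0.0000]
Step 1: x=[3.4162] v=[-0.3353]
Step 2: x=[3.2603] v=[-0.6238]
Step 3: x=[3.0540] v=[-0.8252]
Step 4: x=[2.8262] v=[-0.9113]
Step 5: x=[2.6087] v=[-0.8701]
Step 6: x=[2.4319] v=[-0.7073]
Step 7: x=[2.3205] v=[-0.4457]
Step 8: x=[2.2900] v=[-0.1219]
Step 9: x=[2.3448] v=[0.2190]
First v>=0 after going negative at step 9, time=2.2500

Answer: 2.2500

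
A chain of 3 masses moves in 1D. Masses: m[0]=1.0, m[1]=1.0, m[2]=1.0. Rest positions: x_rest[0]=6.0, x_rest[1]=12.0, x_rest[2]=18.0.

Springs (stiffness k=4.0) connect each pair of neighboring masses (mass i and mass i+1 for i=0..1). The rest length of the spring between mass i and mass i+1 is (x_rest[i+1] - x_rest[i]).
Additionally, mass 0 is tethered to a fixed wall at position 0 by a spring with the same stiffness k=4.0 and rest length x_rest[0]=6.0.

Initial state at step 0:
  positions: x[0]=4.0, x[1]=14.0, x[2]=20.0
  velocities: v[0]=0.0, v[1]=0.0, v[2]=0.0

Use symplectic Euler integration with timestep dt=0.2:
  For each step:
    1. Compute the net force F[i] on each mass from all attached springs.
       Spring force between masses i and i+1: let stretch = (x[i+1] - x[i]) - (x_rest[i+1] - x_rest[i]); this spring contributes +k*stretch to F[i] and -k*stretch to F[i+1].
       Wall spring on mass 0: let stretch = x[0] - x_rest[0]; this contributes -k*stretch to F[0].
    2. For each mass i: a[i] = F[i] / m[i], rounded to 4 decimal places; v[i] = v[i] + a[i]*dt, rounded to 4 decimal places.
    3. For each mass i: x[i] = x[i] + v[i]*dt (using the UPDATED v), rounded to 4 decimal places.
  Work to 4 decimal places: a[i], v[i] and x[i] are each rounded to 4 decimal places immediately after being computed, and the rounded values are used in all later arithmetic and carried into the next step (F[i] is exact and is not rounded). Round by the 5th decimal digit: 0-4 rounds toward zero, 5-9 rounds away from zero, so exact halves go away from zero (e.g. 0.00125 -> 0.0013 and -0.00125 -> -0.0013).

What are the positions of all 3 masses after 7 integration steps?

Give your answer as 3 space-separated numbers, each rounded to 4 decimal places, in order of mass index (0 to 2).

Step 0: x=[4.0000 14.0000 20.0000] v=[0.0000 0.0000 0.0000]
Step 1: x=[4.9600 13.3600 20.0000] v=[4.8000 -3.2000 0.0000]
Step 2: x=[6.4704 12.4384 19.8976] v=[7.5520 -4.6080 -0.5120]
Step 3: x=[7.9004 11.7554 19.5617] v=[7.1501 -3.4150 -1.6794]
Step 4: x=[8.6832 11.7046 18.9368] v=[3.9138 -0.2540 -3.1244]
Step 5: x=[8.5601 12.3275 18.1148] v=[-0.6156 3.1146 -4.1102]
Step 6: x=[7.6701 13.2736 17.3268] v=[-4.4498 4.7305 -3.9400]
Step 7: x=[6.4495 13.9717 16.8503] v=[-6.1031 3.4903 -2.3826]

Answer: 6.4495 13.9717 16.8503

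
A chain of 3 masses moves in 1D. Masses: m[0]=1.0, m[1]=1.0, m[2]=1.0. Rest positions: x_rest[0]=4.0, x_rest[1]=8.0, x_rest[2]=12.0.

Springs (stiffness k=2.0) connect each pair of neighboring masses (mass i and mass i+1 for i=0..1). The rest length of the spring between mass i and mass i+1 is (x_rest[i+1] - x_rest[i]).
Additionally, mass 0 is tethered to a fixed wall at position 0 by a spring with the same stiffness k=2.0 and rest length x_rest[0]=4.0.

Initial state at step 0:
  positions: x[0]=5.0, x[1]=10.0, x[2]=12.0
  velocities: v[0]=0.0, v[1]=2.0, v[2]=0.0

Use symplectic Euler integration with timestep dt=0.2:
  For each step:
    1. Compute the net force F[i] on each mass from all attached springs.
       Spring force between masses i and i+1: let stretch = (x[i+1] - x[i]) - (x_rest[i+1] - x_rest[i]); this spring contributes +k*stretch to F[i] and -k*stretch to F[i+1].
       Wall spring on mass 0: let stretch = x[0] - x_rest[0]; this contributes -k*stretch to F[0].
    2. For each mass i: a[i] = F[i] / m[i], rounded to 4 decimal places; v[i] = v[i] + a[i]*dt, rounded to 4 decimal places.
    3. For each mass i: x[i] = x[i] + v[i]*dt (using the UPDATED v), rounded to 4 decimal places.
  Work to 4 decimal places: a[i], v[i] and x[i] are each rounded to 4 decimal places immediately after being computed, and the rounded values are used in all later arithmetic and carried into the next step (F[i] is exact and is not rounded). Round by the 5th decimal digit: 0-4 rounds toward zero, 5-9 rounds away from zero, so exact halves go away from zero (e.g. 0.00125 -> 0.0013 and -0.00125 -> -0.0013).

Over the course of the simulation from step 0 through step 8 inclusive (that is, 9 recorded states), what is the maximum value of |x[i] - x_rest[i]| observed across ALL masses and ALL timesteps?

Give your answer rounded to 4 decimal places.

Step 0: x=[5.0000 10.0000 12.0000] v=[0.0000 2.0000 0.0000]
Step 1: x=[5.0000 10.1600 12.1600] v=[0.0000 0.8000 0.8000]
Step 2: x=[5.0128 10.0672 12.4800] v=[0.0640 -0.4640 1.6000]
Step 3: x=[5.0289 9.7631 12.9270] v=[0.0806 -1.5206 2.2349]
Step 4: x=[5.0214 9.3334 13.4409] v=[-0.0373 -2.1487 2.5693]
Step 5: x=[4.9572 8.8873 13.9462] v=[-0.3211 -2.2305 2.5263]
Step 6: x=[4.8108 8.5315 14.3667] v=[-0.7319 -1.7790 2.1027]
Step 7: x=[4.5772 8.3449 14.6404] v=[-1.1679 -0.9332 1.3686]
Step 8: x=[4.2789 8.3605 14.7305] v=[-1.4917 0.0779 0.4504]
Max displacement = 2.7305

Answer: 2.7305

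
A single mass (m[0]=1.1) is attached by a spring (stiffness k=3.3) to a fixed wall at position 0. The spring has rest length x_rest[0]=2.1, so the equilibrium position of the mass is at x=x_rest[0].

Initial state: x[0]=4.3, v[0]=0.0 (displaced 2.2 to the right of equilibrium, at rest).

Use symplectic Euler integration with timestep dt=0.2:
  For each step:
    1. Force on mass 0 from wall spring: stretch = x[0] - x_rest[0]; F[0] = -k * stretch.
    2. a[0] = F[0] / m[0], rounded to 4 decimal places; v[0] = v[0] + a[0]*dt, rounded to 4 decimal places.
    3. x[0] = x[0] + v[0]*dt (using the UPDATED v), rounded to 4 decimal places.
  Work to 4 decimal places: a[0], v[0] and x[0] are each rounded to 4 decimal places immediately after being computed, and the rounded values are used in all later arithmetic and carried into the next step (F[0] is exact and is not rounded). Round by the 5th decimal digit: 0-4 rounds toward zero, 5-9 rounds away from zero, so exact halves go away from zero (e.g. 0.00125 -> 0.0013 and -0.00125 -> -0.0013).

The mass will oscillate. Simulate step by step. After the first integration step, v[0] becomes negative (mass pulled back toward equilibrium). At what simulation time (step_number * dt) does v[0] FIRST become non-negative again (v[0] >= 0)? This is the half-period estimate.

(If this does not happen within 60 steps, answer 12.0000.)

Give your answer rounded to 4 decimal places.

Answer: 2.0000

Derivation:
Step 0: x=[4.3000] v=[0.0000]
Step 1: x=[4.0360] v=[-1.3200]
Step 2: x=[3.5397] v=[-2.4816]
Step 3: x=[2.8706] v=[-3.3454]
Step 4: x=[2.1090] v=[-3.8078]
Step 5: x=[1.3464] v=[-3.8132]
Step 6: x=[0.6742] v=[-3.3610]
Step 7: x=[0.1731] v=[-2.5055]
Step 8: x=[-0.0968] v=[-1.3494]
Step 9: x=[-0.1031] v=[-0.0313]
Step 10: x=[0.1550] v=[1.2906]
First v>=0 after going negative at step 10, time=2.0000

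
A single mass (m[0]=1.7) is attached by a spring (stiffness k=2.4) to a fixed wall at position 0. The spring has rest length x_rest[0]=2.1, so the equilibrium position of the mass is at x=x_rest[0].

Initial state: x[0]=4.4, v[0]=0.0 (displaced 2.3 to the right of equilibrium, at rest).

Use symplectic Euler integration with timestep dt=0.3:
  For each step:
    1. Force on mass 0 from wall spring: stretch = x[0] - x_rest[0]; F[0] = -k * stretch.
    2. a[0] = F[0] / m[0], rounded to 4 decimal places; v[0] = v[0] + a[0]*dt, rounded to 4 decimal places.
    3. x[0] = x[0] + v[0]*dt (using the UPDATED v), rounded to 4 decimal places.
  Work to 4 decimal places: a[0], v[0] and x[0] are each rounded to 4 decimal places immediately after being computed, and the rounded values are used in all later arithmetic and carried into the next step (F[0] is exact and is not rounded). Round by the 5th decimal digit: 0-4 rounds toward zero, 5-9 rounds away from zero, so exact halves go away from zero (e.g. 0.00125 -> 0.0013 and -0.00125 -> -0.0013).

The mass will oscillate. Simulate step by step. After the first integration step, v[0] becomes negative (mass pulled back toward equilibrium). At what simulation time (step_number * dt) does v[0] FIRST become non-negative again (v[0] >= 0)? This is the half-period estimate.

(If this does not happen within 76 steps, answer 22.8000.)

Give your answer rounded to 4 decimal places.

Answer: 2.7000

Derivation:
Step 0: x=[4.4000] v=[0.0000]
Step 1: x=[4.1078] v=[-0.9741]
Step 2: x=[3.5605] v=[-1.8245]
Step 3: x=[2.8276] v=[-2.4431]
Step 4: x=[2.0022] v=[-2.7513]
Step 5: x=[1.1892] v=[-2.7099]
Step 6: x=[0.4919] v=[-2.3242]
Step 7: x=[-0.0010] v=[-1.6431]
Step 8: x=[-0.2270] v=[-0.7533]
Step 9: x=[-0.1573] v=[0.2323]
First v>=0 after going negative at step 9, time=2.7000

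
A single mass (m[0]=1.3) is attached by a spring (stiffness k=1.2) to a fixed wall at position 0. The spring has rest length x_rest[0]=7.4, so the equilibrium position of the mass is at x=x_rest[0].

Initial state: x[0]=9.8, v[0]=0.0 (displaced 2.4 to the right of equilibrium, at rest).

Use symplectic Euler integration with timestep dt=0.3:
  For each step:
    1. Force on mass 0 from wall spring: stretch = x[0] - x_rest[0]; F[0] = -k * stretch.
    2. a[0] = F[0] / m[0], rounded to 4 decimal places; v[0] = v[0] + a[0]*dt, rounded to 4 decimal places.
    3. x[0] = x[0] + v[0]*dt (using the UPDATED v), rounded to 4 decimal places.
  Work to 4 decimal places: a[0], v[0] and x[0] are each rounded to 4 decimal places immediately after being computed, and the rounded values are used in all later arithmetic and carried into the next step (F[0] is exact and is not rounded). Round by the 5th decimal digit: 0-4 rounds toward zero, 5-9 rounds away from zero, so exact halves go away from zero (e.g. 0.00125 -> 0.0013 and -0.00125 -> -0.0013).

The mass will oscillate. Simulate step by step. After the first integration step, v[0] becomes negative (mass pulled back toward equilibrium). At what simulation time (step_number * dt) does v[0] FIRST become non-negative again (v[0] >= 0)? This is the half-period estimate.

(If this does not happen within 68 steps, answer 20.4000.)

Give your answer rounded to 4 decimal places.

Step 0: x=[9.8000] v=[0.0000]
Step 1: x=[9.6006] v=[-0.6646]
Step 2: x=[9.2184] v=[-1.2740]
Step 3: x=[8.6851] v=[-1.7776]
Step 4: x=[8.0451] v=[-2.1335]
Step 5: x=[7.3514] v=[-2.3122]
Step 6: x=[6.6618] v=[-2.2987]
Step 7: x=[6.0335] v=[-2.0943]
Step 8: x=[5.5187] v=[-1.7159]
Step 9: x=[5.1602] v=[-1.1949]
Step 10: x=[4.9878] v=[-0.5747]
Step 11: x=[5.0158] v=[0.0933]
First v>=0 after going negative at step 11, time=3.3000

Answer: 3.3000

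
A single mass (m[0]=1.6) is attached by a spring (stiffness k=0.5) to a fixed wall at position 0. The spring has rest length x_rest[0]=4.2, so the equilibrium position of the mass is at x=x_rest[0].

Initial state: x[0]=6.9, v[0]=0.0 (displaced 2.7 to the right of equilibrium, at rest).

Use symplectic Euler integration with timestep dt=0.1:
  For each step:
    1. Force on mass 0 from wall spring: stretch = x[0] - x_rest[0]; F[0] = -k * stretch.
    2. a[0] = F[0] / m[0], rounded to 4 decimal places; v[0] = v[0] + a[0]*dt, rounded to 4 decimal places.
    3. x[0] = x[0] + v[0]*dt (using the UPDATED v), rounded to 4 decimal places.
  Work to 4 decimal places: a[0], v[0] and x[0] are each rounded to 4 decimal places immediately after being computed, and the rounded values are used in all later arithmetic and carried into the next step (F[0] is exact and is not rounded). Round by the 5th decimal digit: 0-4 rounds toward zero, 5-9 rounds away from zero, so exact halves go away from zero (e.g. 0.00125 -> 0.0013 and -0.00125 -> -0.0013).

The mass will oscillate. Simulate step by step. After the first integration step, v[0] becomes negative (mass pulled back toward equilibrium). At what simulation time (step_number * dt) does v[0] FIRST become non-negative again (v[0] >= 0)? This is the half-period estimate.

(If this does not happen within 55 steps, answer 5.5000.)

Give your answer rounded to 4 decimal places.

Answer: 5.5000

Derivation:
Step 0: x=[6.9000] v=[0.0000]
Step 1: x=[6.8916] v=[-0.0844]
Step 2: x=[6.8748] v=[-0.1685]
Step 3: x=[6.8496] v=[-0.2521]
Step 4: x=[6.8161] v=[-0.3349]
Step 5: x=[6.7744] v=[-0.4167]
Step 6: x=[6.7247] v=[-0.4972]
Step 7: x=[6.6671] v=[-0.5761]
Step 8: x=[6.6018] v=[-0.6532]
Step 9: x=[6.5290] v=[-0.7283]
Step 10: x=[6.4489] v=[-0.8011]
Step 11: x=[6.3618] v=[-0.8714]
Step 12: x=[6.2679] v=[-0.9390]
Step 13: x=[6.1675] v=[-1.0036]
Step 14: x=[6.0610] v=[-1.0651]
Step 15: x=[5.9487] v=[-1.1233]
Step 16: x=[5.8309] v=[-1.1780]
Step 17: x=[5.7080] v=[-1.2290]
Step 18: x=[5.5804] v=[-1.2761]
Step 19: x=[5.4485] v=[-1.3192]
Step 20: x=[5.3127] v=[-1.3582]
Step 21: x=[5.1734] v=[-1.3930]
Step 22: x=[5.0311] v=[-1.4234]
Step 23: x=[4.8862] v=[-1.4494]
Step 24: x=[4.7391] v=[-1.4708]
Step 25: x=[4.5903] v=[-1.4877]
Step 26: x=[4.4403] v=[-1.4999]
Step 27: x=[4.2896] v=[-1.5074]
Step 28: x=[4.1386] v=[-1.5102]
Step 29: x=[3.9878] v=[-1.5083]
Step 30: x=[3.8376] v=[-1.5017]
Step 31: x=[3.6886] v=[-1.4904]
Step 32: x=[3.5412] v=[-1.4744]
Step 33: x=[3.3958] v=[-1.4538]
Step 34: x=[3.2529] v=[-1.4287]
Step 35: x=[3.1130] v=[-1.3991]
Step 36: x=[2.9765] v=[-1.3651]
Step 37: x=[2.8438] v=[-1.3269]
Step 38: x=[2.7154] v=[-1.2845]
Step 39: x=[2.5916] v=[-1.2381]
Step 40: x=[2.4728] v=[-1.1878]
Step 41: x=[2.3594] v=[-1.1338]
Step 42: x=[2.2518] v=[-1.0763]
Step 43: x=[2.1503] v=[-1.0154]
Step 44: x=[2.0552] v=[-0.9514]
Step 45: x=[1.9668] v=[-0.8844]
Step 46: x=[1.8853] v=[-0.8146]
Step 47: x=[1.8111] v=[-0.7423]
Step 48: x=[1.7443] v=[-0.6677]
Step 49: x=[1.6852] v=[-0.5910]
Step 50: x=[1.6340] v=[-0.5124]
Step 51: x=[1.5908] v=[-0.4322]
Step 52: x=[1.5557] v=[-0.3507]
Step 53: x=[1.5289] v=[-0.2681]
Step 54: x=[1.5104] v=[-0.1846]
Step 55: x=[1.5003] v=[-0.1006]
v[0] did not become non-negative within 55 steps; using fallback time=5.5000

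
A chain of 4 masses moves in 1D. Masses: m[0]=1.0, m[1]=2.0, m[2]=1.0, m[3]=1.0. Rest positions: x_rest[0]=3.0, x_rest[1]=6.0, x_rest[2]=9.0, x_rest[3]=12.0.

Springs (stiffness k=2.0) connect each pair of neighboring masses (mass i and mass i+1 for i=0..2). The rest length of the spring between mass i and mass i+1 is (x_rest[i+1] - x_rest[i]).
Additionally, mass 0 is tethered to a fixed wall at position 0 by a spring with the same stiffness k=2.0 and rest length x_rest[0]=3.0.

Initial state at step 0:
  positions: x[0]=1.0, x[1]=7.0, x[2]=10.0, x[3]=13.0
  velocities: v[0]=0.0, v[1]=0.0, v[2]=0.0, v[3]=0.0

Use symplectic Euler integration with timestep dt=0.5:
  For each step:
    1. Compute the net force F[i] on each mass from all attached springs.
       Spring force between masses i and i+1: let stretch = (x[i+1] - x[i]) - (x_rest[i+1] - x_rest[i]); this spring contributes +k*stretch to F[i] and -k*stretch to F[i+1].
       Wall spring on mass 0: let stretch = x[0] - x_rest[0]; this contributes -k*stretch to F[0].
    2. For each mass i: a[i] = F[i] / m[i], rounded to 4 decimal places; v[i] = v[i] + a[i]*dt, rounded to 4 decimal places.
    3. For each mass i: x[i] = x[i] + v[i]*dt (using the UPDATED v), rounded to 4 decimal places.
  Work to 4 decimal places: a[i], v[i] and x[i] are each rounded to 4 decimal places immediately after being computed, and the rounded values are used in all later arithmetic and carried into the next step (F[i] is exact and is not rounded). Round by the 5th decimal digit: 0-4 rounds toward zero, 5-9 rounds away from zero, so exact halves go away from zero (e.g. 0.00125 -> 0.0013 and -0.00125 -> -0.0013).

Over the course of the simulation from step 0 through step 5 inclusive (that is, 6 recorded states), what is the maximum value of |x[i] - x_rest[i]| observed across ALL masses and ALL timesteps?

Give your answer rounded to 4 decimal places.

Answer: 2.6250

Derivation:
Step 0: x=[1.0000 7.0000 10.0000 13.0000] v=[0.0000 0.0000 0.0000 0.0000]
Step 1: x=[3.5000 6.2500 10.0000 13.0000] v=[5.0000 -1.5000 0.0000 0.0000]
Step 2: x=[5.6250 5.7500 9.6250 13.0000] v=[4.2500 -1.0000 -0.7500 0.0000]
Step 3: x=[5.0000 6.1875 9.0000 12.8125] v=[-1.2500 0.8750 -1.2500 -0.3750]
Step 4: x=[2.4688 7.0313 8.8750 12.2188] v=[-5.0625 1.6875 -0.2500 -1.1875]
Step 5: x=[0.9844 7.1954 9.5001 11.4532] v=[-2.9688 0.3281 1.2501 -1.5313]
Max displacement = 2.6250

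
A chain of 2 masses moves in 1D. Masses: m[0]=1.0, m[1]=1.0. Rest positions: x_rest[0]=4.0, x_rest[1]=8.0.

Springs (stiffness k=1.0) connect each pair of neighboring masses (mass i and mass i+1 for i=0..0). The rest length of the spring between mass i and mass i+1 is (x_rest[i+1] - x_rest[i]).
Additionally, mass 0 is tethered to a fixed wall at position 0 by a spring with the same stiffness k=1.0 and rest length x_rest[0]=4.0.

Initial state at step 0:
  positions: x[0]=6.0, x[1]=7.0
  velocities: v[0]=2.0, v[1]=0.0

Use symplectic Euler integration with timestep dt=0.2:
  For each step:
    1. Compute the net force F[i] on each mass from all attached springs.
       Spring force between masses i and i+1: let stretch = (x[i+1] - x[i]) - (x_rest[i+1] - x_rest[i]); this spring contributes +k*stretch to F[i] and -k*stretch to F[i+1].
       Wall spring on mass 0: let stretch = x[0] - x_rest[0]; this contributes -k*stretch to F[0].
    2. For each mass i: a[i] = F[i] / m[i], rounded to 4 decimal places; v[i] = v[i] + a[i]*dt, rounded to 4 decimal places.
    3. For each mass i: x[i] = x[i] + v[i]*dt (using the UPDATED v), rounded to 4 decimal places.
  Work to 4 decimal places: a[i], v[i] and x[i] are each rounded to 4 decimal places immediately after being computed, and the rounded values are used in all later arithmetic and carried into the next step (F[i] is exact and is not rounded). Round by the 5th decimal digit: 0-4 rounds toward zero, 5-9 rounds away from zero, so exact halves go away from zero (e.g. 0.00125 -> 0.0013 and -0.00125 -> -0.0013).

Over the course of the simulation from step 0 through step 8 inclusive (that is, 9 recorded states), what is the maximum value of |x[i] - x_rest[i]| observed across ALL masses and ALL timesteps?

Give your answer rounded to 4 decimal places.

Step 0: x=[6.0000 7.0000] v=[2.0000 0.0000]
Step 1: x=[6.2000 7.1200] v=[1.0000 0.6000]
Step 2: x=[6.1888 7.3632] v=[-0.0560 1.2160]
Step 3: x=[5.9770 7.7194] v=[-1.0589 1.7811]
Step 4: x=[5.5958 8.1659] v=[-1.9058 2.2326]
Step 5: x=[5.0936 8.6696] v=[-2.5109 2.5186]
Step 6: x=[4.5307 9.1903] v=[-2.8144 2.6034]
Step 7: x=[3.9730 9.6846] v=[-2.7886 2.4715]
Step 8: x=[3.4848 10.1104] v=[-2.4409 2.1292]
Max displacement = 2.2000

Answer: 2.2000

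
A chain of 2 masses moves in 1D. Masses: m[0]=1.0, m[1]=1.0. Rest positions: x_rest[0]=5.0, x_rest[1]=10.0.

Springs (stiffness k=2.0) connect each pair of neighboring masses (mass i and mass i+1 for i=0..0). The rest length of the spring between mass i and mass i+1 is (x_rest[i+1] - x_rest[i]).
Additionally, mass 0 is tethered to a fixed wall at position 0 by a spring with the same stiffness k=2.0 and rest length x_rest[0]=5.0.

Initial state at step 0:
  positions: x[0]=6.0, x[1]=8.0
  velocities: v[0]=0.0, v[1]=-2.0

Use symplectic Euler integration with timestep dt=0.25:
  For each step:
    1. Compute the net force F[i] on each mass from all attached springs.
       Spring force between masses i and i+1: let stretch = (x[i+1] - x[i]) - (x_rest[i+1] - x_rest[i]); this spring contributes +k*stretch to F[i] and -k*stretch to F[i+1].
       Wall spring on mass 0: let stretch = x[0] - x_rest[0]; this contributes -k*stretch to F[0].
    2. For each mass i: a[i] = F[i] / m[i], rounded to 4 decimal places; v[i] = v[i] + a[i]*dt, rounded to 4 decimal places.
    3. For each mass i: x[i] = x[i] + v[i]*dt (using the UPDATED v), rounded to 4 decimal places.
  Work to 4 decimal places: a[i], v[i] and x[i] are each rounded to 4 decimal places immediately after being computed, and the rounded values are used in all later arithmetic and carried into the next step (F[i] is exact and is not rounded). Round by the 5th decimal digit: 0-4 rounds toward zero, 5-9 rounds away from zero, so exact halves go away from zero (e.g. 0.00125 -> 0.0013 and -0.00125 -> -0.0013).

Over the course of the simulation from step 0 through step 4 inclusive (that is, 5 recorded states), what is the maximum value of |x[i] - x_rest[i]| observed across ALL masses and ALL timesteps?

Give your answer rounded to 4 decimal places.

Answer: 2.2920

Derivation:
Step 0: x=[6.0000 8.0000] v=[0.0000 -2.0000]
Step 1: x=[5.5000 7.8750] v=[-2.0000 -0.5000]
Step 2: x=[4.6094 8.0781] v=[-3.5625 0.8125]
Step 3: x=[3.5762 8.4727] v=[-4.1329 1.5782]
Step 4: x=[2.7080 8.8802] v=[-3.4728 1.6300]
Max displacement = 2.2920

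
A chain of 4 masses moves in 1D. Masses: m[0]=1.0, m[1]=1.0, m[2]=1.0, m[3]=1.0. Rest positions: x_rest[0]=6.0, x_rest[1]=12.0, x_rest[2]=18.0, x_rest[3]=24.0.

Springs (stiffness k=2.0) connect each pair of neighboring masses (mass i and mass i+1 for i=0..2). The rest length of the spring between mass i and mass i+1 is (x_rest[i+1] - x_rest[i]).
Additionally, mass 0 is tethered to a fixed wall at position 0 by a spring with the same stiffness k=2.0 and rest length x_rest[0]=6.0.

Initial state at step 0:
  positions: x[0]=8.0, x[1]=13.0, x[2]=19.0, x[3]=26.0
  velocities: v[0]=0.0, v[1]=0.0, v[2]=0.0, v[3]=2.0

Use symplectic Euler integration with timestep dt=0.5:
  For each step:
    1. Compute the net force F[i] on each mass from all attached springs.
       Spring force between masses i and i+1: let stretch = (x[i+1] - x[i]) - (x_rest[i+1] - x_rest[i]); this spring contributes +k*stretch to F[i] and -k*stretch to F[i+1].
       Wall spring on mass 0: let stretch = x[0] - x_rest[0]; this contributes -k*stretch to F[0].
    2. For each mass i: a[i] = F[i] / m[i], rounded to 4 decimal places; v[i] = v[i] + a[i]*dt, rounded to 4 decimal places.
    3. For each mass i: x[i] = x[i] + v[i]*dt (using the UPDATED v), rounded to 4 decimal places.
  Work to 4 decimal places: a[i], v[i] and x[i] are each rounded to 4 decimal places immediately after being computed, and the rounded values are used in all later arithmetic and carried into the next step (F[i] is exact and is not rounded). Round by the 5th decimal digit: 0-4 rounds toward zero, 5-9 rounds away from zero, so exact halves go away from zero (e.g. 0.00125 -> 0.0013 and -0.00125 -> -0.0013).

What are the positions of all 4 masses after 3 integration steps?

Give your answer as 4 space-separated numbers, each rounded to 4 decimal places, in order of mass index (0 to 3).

Step 0: x=[8.0000 13.0000 19.0000 26.0000] v=[0.0000 0.0000 0.0000 2.0000]
Step 1: x=[6.5000 13.5000 19.5000 26.5000] v=[-3.0000 1.0000 1.0000 1.0000]
Step 2: x=[5.2500 13.5000 20.5000 26.5000] v=[-2.5000 0.0000 2.0000 0.0000]
Step 3: x=[5.5000 12.8750 21.0000 26.5000] v=[0.5000 -1.2500 1.0000 0.0000]

Answer: 5.5000 12.8750 21.0000 26.5000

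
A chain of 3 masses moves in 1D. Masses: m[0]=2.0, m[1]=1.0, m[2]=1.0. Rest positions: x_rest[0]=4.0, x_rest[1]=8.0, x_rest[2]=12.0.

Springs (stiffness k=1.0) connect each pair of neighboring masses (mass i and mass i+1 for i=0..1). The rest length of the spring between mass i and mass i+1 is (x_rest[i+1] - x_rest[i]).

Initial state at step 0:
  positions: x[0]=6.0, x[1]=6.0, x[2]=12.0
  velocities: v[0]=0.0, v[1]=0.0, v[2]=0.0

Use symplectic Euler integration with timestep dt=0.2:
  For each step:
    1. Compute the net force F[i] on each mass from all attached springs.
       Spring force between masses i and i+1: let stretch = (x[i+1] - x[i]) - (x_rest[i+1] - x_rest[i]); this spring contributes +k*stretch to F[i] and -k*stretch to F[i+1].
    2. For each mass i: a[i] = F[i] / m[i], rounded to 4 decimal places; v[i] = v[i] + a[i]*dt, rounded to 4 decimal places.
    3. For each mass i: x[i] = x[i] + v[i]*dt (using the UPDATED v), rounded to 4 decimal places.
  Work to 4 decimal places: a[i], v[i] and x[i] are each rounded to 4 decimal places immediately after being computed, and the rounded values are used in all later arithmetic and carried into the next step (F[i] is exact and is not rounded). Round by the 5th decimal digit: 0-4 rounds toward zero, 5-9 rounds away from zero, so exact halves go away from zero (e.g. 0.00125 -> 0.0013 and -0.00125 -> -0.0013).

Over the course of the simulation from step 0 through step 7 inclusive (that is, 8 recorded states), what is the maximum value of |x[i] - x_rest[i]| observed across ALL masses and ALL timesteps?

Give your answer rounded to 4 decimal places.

Answer: 2.0365

Derivation:
Step 0: x=[6.0000 6.0000 12.0000] v=[0.0000 0.0000 0.0000]
Step 1: x=[5.9200 6.2400 11.9200] v=[-0.4000 1.2000 -0.4000]
Step 2: x=[5.7664 6.6944 11.7728] v=[-0.7680 2.2720 -0.7360]
Step 3: x=[5.5514 7.3148 11.5825] v=[-1.0752 3.1021 -0.9517]
Step 4: x=[5.2916 8.0354 11.3815] v=[-1.2989 3.6030 -1.0052]
Step 5: x=[5.0067 8.7801 11.2066] v=[-1.4245 3.7235 -0.8744]
Step 6: x=[4.7173 9.4709 11.0947] v=[-1.4472 3.4541 -0.5597]
Step 7: x=[4.4429 10.0365 11.0778] v=[-1.3718 2.8281 -0.0845]
Max displacement = 2.0365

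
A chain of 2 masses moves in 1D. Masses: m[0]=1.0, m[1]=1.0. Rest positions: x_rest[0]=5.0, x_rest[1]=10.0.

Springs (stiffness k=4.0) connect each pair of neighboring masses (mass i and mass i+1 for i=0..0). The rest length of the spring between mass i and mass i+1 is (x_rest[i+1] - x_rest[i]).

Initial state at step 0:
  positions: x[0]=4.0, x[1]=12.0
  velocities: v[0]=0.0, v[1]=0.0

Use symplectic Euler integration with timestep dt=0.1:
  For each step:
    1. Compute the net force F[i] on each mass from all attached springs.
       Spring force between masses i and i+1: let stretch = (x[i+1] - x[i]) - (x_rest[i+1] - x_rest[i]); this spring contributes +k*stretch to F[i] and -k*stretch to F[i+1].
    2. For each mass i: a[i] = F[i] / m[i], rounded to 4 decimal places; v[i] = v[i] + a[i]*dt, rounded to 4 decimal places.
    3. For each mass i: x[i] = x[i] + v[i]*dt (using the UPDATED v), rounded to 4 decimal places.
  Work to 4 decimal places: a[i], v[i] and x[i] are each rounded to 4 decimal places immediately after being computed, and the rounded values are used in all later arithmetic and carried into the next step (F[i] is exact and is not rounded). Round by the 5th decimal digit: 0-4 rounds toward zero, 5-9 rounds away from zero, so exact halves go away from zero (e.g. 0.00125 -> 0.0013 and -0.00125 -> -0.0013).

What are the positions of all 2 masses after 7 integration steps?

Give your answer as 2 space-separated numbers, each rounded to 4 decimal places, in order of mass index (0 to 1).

Answer: 6.3019 9.6982

Derivation:
Step 0: x=[4.0000 12.0000] v=[0.0000 0.0000]
Step 1: x=[4.1200 11.8800] v=[1.2000 -1.2000]
Step 2: x=[4.3504 11.6496] v=[2.3040 -2.3040]
Step 3: x=[4.6728 11.3272] v=[3.2237 -3.2237]
Step 4: x=[5.0614 10.9387] v=[3.8855 -3.8855]
Step 5: x=[5.4850 10.5151] v=[4.2364 -4.2364]
Step 6: x=[5.9098 10.0903] v=[4.2484 -4.2484]
Step 7: x=[6.3019 9.6982] v=[3.9206 -3.9206]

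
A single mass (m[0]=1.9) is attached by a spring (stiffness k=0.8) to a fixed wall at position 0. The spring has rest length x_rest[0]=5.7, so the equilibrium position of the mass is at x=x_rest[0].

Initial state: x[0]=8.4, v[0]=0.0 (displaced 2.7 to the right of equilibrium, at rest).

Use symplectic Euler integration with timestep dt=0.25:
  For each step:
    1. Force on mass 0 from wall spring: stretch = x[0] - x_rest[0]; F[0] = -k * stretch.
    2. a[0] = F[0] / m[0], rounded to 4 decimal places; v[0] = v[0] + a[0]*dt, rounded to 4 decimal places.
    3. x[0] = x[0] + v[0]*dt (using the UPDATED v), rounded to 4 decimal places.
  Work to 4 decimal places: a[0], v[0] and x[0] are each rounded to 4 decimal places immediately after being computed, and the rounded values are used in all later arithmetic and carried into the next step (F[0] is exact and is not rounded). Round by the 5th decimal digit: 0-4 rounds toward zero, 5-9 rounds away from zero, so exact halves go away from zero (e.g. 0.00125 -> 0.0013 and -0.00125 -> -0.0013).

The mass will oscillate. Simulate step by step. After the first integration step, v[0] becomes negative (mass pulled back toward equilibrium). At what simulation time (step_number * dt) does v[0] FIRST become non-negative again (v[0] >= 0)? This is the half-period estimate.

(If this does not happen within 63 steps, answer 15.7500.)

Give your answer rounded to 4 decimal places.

Step 0: x=[8.4000] v=[0.0000]
Step 1: x=[8.3290] v=[-0.2842]
Step 2: x=[8.1888] v=[-0.5609]
Step 3: x=[7.9831] v=[-0.8229]
Step 4: x=[7.7173] v=[-1.0632]
Step 5: x=[7.3984] v=[-1.2756]
Step 6: x=[7.0348] v=[-1.4544]
Step 7: x=[6.6361] v=[-1.5949]
Step 8: x=[6.2128] v=[-1.6934]
Step 9: x=[5.7760] v=[-1.7474]
Step 10: x=[5.3372] v=[-1.7554]
Step 11: x=[4.9079] v=[-1.7172]
Step 12: x=[4.4995] v=[-1.6338]
Step 13: x=[4.1227] v=[-1.5074]
Step 14: x=[3.7874] v=[-1.3414]
Step 15: x=[3.5024] v=[-1.1401]
Step 16: x=[3.2752] v=[-0.9088]
Step 17: x=[3.1118] v=[-0.6536]
Step 18: x=[3.0165] v=[-0.3812]
Step 19: x=[2.9918] v=[-0.0987]
Step 20: x=[3.0384] v=[0.1864]
First v>=0 after going negative at step 20, time=5.0000

Answer: 5.0000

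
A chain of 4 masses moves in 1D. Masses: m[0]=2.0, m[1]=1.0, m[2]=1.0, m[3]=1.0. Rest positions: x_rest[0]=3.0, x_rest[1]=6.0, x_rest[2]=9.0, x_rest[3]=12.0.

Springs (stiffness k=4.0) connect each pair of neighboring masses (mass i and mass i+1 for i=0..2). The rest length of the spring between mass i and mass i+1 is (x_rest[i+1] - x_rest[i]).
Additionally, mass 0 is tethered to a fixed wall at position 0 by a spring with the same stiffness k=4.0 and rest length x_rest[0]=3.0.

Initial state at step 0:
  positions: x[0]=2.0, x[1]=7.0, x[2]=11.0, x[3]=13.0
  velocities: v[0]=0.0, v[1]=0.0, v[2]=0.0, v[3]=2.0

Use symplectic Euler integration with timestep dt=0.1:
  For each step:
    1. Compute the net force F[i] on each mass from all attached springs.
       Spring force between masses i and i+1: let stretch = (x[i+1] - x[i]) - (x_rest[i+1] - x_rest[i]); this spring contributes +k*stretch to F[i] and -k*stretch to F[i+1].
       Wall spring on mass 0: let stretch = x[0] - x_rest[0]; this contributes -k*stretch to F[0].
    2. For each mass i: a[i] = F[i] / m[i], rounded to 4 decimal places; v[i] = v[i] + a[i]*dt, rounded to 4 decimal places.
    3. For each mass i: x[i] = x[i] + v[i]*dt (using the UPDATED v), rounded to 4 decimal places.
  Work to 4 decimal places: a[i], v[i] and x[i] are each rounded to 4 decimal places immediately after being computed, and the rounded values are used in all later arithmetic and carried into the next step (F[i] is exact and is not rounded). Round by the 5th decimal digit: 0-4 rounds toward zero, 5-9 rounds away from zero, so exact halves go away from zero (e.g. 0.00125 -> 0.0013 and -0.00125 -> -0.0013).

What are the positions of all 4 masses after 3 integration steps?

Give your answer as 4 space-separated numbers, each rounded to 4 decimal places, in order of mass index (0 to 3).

Step 0: x=[2.0000 7.0000 11.0000 13.0000] v=[0.0000 0.0000 0.0000 2.0000]
Step 1: x=[2.0600 6.9600 10.9200 13.2400] v=[0.6000 -0.4000 -0.8000 2.4000]
Step 2: x=[2.1768 6.8824 10.7744 13.5072] v=[1.1680 -0.7760 -1.4560 2.6720]
Step 3: x=[2.3442 6.7723 10.5824 13.7851] v=[1.6738 -1.1014 -1.9197 2.7789]

Answer: 2.3442 6.7723 10.5824 13.7851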